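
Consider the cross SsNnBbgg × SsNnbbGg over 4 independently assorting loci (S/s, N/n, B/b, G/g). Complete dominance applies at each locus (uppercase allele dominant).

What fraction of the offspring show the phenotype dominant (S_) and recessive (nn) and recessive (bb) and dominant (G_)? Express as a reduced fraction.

P(S_ nn bb G_) = 3/64

SsNnBbgg gametes: SNBg×2, SNbg×2, SnBg×2, Snbg×2, sNBg×2, sNbg×2, snBg×2, snbg×2
SsNnbbGg gametes: SNbG×2, SNbg×2, SnbG×2, Snbg×2, sNbG×2, sNbg×2, snbG×2, snbg×2
SsNnBbgg×SsNnbbGg grid (16·16=256): SSNNBbGg=4 SSNNBbgg=4 SSNNbbGg=4 SSNNbbgg=4 SSNnBbGg=8 SSNnBbgg=8 SSNnbbGg=8 SSNnbbgg=8 SSnnBbGg=4 SSnnBbgg=4 SSnnbbGg=4 SSnnbbgg=4 SsNNBbGg=8 SsNNBbgg=8 SsNNbbGg=8 SsNNbbgg=8 SsNnBbGg=16 SsNnBbgg=16 SsNnbbGg=16 SsNnbbgg=16 SsnnBbGg=8 SsnnBbgg=8 SsnnbbGg=8 Ssnnbbgg=8 ssNNBbGg=4 ssNNBbgg=4 ssNNbbGg=4 ssNNbbgg=4 ssNnBbGg=8 ssNnBbgg=8 ssNnbbGg=8 ssNnbbgg=8 ssnnBbGg=4 ssnnBbgg=4 ssnnbbGg=4 ssnnbbgg=4
S_ nn bb G_ hits 12/256; gcd=4; 12÷4/256÷4 = 3/64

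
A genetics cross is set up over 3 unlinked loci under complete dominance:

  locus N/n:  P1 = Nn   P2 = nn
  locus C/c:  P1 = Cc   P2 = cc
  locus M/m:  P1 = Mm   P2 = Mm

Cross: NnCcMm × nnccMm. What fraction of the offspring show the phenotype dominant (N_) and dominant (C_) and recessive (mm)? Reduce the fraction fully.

P(N_ C_ mm) = 1/16

NnCcMm gametes: NCM×1, NCm×1, NcM×1, Ncm×1, nCM×1, nCm×1, ncM×1, ncm×1
nnccMm gametes: ncM×4, ncm×4
NnCcMm×nnccMm grid (8·8=64): NnCcMM=4 NnCcMm=8 NnCcmm=4 NnccMM=4 NnccMm=8 Nnccmm=4 nnCcMM=4 nnCcMm=8 nnCcmm=4 nnccMM=4 nnccMm=8 nnccmm=4
N_ C_ mm hits 4/64; gcd=4; 4÷4/64÷4 = 1/16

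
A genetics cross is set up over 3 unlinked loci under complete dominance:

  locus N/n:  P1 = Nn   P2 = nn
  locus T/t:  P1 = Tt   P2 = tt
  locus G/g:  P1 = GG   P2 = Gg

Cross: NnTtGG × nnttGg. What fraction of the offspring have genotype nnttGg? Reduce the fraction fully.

NnTtGG gametes: NTG×2, NtG×2, nTG×2, ntG×2
nnttGg gametes: ntG×4, ntg×4
NnTtGG×nnttGg grid (8·8=64): NnTtGG=8 NnTtGg=8 NnttGG=8 NnttGg=8 nnTtGG=8 nnTtGg=8 nnttGG=8 nnttGg=8
nnttGg hits 8/64; gcd=8; 8÷8/64÷8 = 1/8

P(nnttGg) = 1/8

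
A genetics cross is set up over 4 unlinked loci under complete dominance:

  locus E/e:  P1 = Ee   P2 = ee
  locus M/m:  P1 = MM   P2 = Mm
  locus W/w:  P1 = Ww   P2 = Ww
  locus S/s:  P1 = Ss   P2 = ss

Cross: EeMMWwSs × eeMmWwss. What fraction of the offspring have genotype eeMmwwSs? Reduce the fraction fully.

P(eeMmwwSs) = 1/32

EeMMWwSs gametes: EMWS×2, EMWs×2, EMwS×2, EMws×2, eMWS×2, eMWs×2, eMwS×2, eMws×2
eeMmWwss gametes: eMWs×4, eMws×4, emWs×4, emws×4
EeMMWwSs×eeMmWwss grid (16·16=256): EeMMWWSs=8 EeMMWWss=8 EeMMWwSs=16 EeMMWwss=16 EeMMwwSs=8 EeMMwwss=8 EeMmWWSs=8 EeMmWWss=8 EeMmWwSs=16 EeMmWwss=16 EeMmwwSs=8 EeMmwwss=8 eeMMWWSs=8 eeMMWWss=8 eeMMWwSs=16 eeMMWwss=16 eeMMwwSs=8 eeMMwwss=8 eeMmWWSs=8 eeMmWWss=8 eeMmWwSs=16 eeMmWwss=16 eeMmwwSs=8 eeMmwwss=8
eeMmwwSs hits 8/256; gcd=8; 8÷8/256÷8 = 1/32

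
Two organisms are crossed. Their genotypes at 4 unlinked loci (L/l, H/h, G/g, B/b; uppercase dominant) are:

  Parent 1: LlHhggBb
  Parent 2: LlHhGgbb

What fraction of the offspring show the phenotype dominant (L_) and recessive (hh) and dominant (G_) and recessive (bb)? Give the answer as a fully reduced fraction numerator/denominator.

P(L_ hh G_ bb) = 3/64

LlHhggBb gametes: LHgB×2, LHgb×2, LhgB×2, Lhgb×2, lHgB×2, lHgb×2, lhgB×2, lhgb×2
LlHhGgbb gametes: LHGb×2, LHgb×2, LhGb×2, Lhgb×2, lHGb×2, lHgb×2, lhGb×2, lhgb×2
LlHhggBb×LlHhGgbb grid (16·16=256): LLHHGgBb=4 LLHHGgbb=4 LLHHggBb=4 LLHHggbb=4 LLHhGgBb=8 LLHhGgbb=8 LLHhggBb=8 LLHhggbb=8 LLhhGgBb=4 LLhhGgbb=4 LLhhggBb=4 LLhhggbb=4 LlHHGgBb=8 LlHHGgbb=8 LlHHggBb=8 LlHHggbb=8 LlHhGgBb=16 LlHhGgbb=16 LlHhggBb=16 LlHhggbb=16 LlhhGgBb=8 LlhhGgbb=8 LlhhggBb=8 Llhhggbb=8 llHHGgBb=4 llHHGgbb=4 llHHggBb=4 llHHggbb=4 llHhGgBb=8 llHhGgbb=8 llHhggBb=8 llHhggbb=8 llhhGgBb=4 llhhGgbb=4 llhhggBb=4 llhhggbb=4
L_ hh G_ bb hits 12/256; gcd=4; 12÷4/256÷4 = 3/64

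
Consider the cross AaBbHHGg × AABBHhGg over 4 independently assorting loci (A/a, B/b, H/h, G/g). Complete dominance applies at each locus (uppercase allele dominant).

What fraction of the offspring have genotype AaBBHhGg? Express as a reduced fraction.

AaBbHHGg gametes: ABHG×2, ABHg×2, AbHG×2, AbHg×2, aBHG×2, aBHg×2, abHG×2, abHg×2
AABBHhGg gametes: ABHG×4, ABHg×4, ABhG×4, ABhg×4
AaBbHHGg×AABBHhGg grid (16·16=256): AABBHHGG=8 AABBHHGg=16 AABBHHgg=8 AABBHhGG=8 AABBHhGg=16 AABBHhgg=8 AABbHHGG=8 AABbHHGg=16 AABbHHgg=8 AABbHhGG=8 AABbHhGg=16 AABbHhgg=8 AaBBHHGG=8 AaBBHHGg=16 AaBBHHgg=8 AaBBHhGG=8 AaBBHhGg=16 AaBBHhgg=8 AaBbHHGG=8 AaBbHHGg=16 AaBbHHgg=8 AaBbHhGG=8 AaBbHhGg=16 AaBbHhgg=8
AaBBHhGg hits 16/256; gcd=16; 16÷16/256÷16 = 1/16

P(AaBBHhGg) = 1/16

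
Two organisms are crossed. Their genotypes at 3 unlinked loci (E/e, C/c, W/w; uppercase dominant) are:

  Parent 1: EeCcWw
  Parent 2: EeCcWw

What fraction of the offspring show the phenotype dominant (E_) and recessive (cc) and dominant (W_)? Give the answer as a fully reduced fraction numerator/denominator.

EeCcWw gametes: ECW×1, ECw×1, EcW×1, Ecw×1, eCW×1, eCw×1, ecW×1, ecw×1
EeCcWw gametes: ECW×1, ECw×1, EcW×1, Ecw×1, eCW×1, eCw×1, ecW×1, ecw×1
EeCcWw×EeCcWw grid (8·8=64): EECCWW=1 EECCWw=2 EECCww=1 EECcWW=2 EECcWw=4 EECcww=2 EEccWW=1 EEccWw=2 EEccww=1 EeCCWW=2 EeCCWw=4 EeCCww=2 EeCcWW=4 EeCcWw=8 EeCcww=4 EeccWW=2 EeccWw=4 Eeccww=2 eeCCWW=1 eeCCWw=2 eeCCww=1 eeCcWW=2 eeCcWw=4 eeCcww=2 eeccWW=1 eeccWw=2 eeccww=1
E_ cc W_ hits 9/64; gcd=1; 9÷1/64÷1 = 9/64

P(E_ cc W_) = 9/64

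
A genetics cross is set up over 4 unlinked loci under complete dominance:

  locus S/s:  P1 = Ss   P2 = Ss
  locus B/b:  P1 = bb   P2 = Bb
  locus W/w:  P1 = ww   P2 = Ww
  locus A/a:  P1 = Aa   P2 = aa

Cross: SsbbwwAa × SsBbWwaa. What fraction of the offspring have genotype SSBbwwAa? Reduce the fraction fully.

P(SSBbwwAa) = 1/32

SsbbwwAa gametes: SbwA×4, Sbwa×4, sbwA×4, sbwa×4
SsBbWwaa gametes: SBWa×2, SBwa×2, SbWa×2, Sbwa×2, sBWa×2, sBwa×2, sbWa×2, sbwa×2
SsbbwwAa×SsBbWwaa grid (16·16=256): SSBbWwAa=8 SSBbWwaa=8 SSBbwwAa=8 SSBbwwaa=8 SSbbWwAa=8 SSbbWwaa=8 SSbbwwAa=8 SSbbwwaa=8 SsBbWwAa=16 SsBbWwaa=16 SsBbwwAa=16 SsBbwwaa=16 SsbbWwAa=16 SsbbWwaa=16 SsbbwwAa=16 Ssbbwwaa=16 ssBbWwAa=8 ssBbWwaa=8 ssBbwwAa=8 ssBbwwaa=8 ssbbWwAa=8 ssbbWwaa=8 ssbbwwAa=8 ssbbwwaa=8
SSBbwwAa hits 8/256; gcd=8; 8÷8/256÷8 = 1/32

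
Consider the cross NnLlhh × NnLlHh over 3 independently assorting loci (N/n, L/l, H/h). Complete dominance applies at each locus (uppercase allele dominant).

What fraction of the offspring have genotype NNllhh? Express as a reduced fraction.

NnLlhh gametes: NLh×2, Nlh×2, nLh×2, nlh×2
NnLlHh gametes: NLH×1, NLh×1, NlH×1, Nlh×1, nLH×1, nLh×1, nlH×1, nlh×1
NnLlhh×NnLlHh grid (8·8=64): NNLLHh=2 NNLLhh=2 NNLlHh=4 NNLlhh=4 NNllHh=2 NNllhh=2 NnLLHh=4 NnLLhh=4 NnLlHh=8 NnLlhh=8 NnllHh=4 Nnllhh=4 nnLLHh=2 nnLLhh=2 nnLlHh=4 nnLlhh=4 nnllHh=2 nnllhh=2
NNllhh hits 2/64; gcd=2; 2÷2/64÷2 = 1/32

P(NNllhh) = 1/32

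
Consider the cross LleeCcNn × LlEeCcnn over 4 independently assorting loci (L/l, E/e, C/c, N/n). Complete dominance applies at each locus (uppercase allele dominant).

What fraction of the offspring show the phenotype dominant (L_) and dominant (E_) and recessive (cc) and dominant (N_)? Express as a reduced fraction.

LleeCcNn gametes: LeCN×2, LeCn×2, LecN×2, Lecn×2, leCN×2, leCn×2, lecN×2, lecn×2
LlEeCcnn gametes: LECn×2, LEcn×2, LeCn×2, Lecn×2, lECn×2, lEcn×2, leCn×2, lecn×2
LleeCcNn×LlEeCcnn grid (16·16=256): LLEeCCNn=4 LLEeCCnn=4 LLEeCcNn=8 LLEeCcnn=8 LLEeccNn=4 LLEeccnn=4 LLeeCCNn=4 LLeeCCnn=4 LLeeCcNn=8 LLeeCcnn=8 LLeeccNn=4 LLeeccnn=4 LlEeCCNn=8 LlEeCCnn=8 LlEeCcNn=16 LlEeCcnn=16 LlEeccNn=8 LlEeccnn=8 LleeCCNn=8 LleeCCnn=8 LleeCcNn=16 LleeCcnn=16 LleeccNn=8 Lleeccnn=8 llEeCCNn=4 llEeCCnn=4 llEeCcNn=8 llEeCcnn=8 llEeccNn=4 llEeccnn=4 lleeCCNn=4 lleeCCnn=4 lleeCcNn=8 lleeCcnn=8 lleeccNn=4 lleeccnn=4
L_ E_ cc N_ hits 12/256; gcd=4; 12÷4/256÷4 = 3/64

P(L_ E_ cc N_) = 3/64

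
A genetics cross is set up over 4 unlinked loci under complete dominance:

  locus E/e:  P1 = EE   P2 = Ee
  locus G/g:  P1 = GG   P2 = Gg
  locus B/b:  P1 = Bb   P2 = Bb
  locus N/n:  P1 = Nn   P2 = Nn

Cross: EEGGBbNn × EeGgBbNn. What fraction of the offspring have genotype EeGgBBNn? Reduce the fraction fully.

EEGGBbNn gametes: EGBN×4, EGBn×4, EGbN×4, EGbn×4
EeGgBbNn gametes: EGBN×1, EGBn×1, EGbN×1, EGbn×1, EgBN×1, EgBn×1, EgbN×1, Egbn×1, eGBN×1, eGBn×1, eGbN×1, eGbn×1, egBN×1, egBn×1, egbN×1, egbn×1
EEGGBbNn×EeGgBbNn grid (16·16=256): EEGGBBNN=4 EEGGBBNn=8 EEGGBBnn=4 EEGGBbNN=8 EEGGBbNn=16 EEGGBbnn=8 EEGGbbNN=4 EEGGbbNn=8 EEGGbbnn=4 EEGgBBNN=4 EEGgBBNn=8 EEGgBBnn=4 EEGgBbNN=8 EEGgBbNn=16 EEGgBbnn=8 EEGgbbNN=4 EEGgbbNn=8 EEGgbbnn=4 EeGGBBNN=4 EeGGBBNn=8 EeGGBBnn=4 EeGGBbNN=8 EeGGBbNn=16 EeGGBbnn=8 EeGGbbNN=4 EeGGbbNn=8 EeGGbbnn=4 EeGgBBNN=4 EeGgBBNn=8 EeGgBBnn=4 EeGgBbNN=8 EeGgBbNn=16 EeGgBbnn=8 EeGgbbNN=4 EeGgbbNn=8 EeGgbbnn=4
EeGgBBNn hits 8/256; gcd=8; 8÷8/256÷8 = 1/32

P(EeGgBBNn) = 1/32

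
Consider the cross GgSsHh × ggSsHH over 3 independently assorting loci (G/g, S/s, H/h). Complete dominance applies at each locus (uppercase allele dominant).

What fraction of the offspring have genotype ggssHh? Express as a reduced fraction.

P(ggssHh) = 1/16

GgSsHh gametes: GSH×1, GSh×1, GsH×1, Gsh×1, gSH×1, gSh×1, gsH×1, gsh×1
ggSsHH gametes: gSH×4, gsH×4
GgSsHh×ggSsHH grid (8·8=64): GgSSHH=4 GgSSHh=4 GgSsHH=8 GgSsHh=8 GgssHH=4 GgssHh=4 ggSSHH=4 ggSSHh=4 ggSsHH=8 ggSsHh=8 ggssHH=4 ggssHh=4
ggssHh hits 4/64; gcd=4; 4÷4/64÷4 = 1/16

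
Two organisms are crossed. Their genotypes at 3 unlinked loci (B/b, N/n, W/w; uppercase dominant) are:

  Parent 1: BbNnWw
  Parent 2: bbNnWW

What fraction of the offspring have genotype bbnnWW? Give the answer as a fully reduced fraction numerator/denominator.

P(bbnnWW) = 1/16

BbNnWw gametes: BNW×1, BNw×1, BnW×1, Bnw×1, bNW×1, bNw×1, bnW×1, bnw×1
bbNnWW gametes: bNW×4, bnW×4
BbNnWw×bbNnWW grid (8·8=64): BbNNWW=4 BbNNWw=4 BbNnWW=8 BbNnWw=8 BbnnWW=4 BbnnWw=4 bbNNWW=4 bbNNWw=4 bbNnWW=8 bbNnWw=8 bbnnWW=4 bbnnWw=4
bbnnWW hits 4/64; gcd=4; 4÷4/64÷4 = 1/16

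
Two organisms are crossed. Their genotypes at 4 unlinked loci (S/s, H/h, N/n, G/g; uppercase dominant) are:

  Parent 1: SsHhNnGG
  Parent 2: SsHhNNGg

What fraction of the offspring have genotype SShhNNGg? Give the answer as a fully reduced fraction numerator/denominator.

SsHhNnGG gametes: SHNG×2, SHnG×2, ShNG×2, ShnG×2, sHNG×2, sHnG×2, shNG×2, shnG×2
SsHhNNGg gametes: SHNG×2, SHNg×2, ShNG×2, ShNg×2, sHNG×2, sHNg×2, shNG×2, shNg×2
SsHhNnGG×SsHhNNGg grid (16·16=256): SSHHNNGG=4 SSHHNNGg=4 SSHHNnGG=4 SSHHNnGg=4 SSHhNNGG=8 SSHhNNGg=8 SSHhNnGG=8 SSHhNnGg=8 SShhNNGG=4 SShhNNGg=4 SShhNnGG=4 SShhNnGg=4 SsHHNNGG=8 SsHHNNGg=8 SsHHNnGG=8 SsHHNnGg=8 SsHhNNGG=16 SsHhNNGg=16 SsHhNnGG=16 SsHhNnGg=16 SshhNNGG=8 SshhNNGg=8 SshhNnGG=8 SshhNnGg=8 ssHHNNGG=4 ssHHNNGg=4 ssHHNnGG=4 ssHHNnGg=4 ssHhNNGG=8 ssHhNNGg=8 ssHhNnGG=8 ssHhNnGg=8 sshhNNGG=4 sshhNNGg=4 sshhNnGG=4 sshhNnGg=4
SShhNNGg hits 4/256; gcd=4; 4÷4/256÷4 = 1/64

P(SShhNNGg) = 1/64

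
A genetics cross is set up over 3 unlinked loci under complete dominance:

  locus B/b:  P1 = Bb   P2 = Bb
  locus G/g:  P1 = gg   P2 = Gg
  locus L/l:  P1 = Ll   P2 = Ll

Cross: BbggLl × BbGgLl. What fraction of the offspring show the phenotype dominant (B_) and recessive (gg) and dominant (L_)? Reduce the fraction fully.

BbggLl gametes: BgL×2, Bgl×2, bgL×2, bgl×2
BbGgLl gametes: BGL×1, BGl×1, BgL×1, Bgl×1, bGL×1, bGl×1, bgL×1, bgl×1
BbggLl×BbGgLl grid (8·8=64): BBGgLL=2 BBGgLl=4 BBGgll=2 BBggLL=2 BBggLl=4 BBggll=2 BbGgLL=4 BbGgLl=8 BbGgll=4 BbggLL=4 BbggLl=8 Bbggll=4 bbGgLL=2 bbGgLl=4 bbGgll=2 bbggLL=2 bbggLl=4 bbggll=2
B_ gg L_ hits 18/64; gcd=2; 18÷2/64÷2 = 9/32

P(B_ gg L_) = 9/32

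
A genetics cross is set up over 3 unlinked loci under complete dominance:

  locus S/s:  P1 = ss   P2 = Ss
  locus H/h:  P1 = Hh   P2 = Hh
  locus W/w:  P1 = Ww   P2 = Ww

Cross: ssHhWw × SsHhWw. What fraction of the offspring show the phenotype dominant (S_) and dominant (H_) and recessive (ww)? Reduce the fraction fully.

ssHhWw gametes: sHW×2, sHw×2, shW×2, shw×2
SsHhWw gametes: SHW×1, SHw×1, ShW×1, Shw×1, sHW×1, sHw×1, shW×1, shw×1
ssHhWw×SsHhWw grid (8·8=64): SsHHWW=2 SsHHWw=4 SsHHww=2 SsHhWW=4 SsHhWw=8 SsHhww=4 SshhWW=2 SshhWw=4 Sshhww=2 ssHHWW=2 ssHHWw=4 ssHHww=2 ssHhWW=4 ssHhWw=8 ssHhww=4 sshhWW=2 sshhWw=4 sshhww=2
S_ H_ ww hits 6/64; gcd=2; 6÷2/64÷2 = 3/32

P(S_ H_ ww) = 3/32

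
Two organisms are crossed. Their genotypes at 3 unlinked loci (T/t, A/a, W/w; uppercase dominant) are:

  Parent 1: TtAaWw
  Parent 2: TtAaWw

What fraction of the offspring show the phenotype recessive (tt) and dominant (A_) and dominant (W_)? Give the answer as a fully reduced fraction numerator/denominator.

TtAaWw gametes: TAW×1, TAw×1, TaW×1, Taw×1, tAW×1, tAw×1, taW×1, taw×1
TtAaWw gametes: TAW×1, TAw×1, TaW×1, Taw×1, tAW×1, tAw×1, taW×1, taw×1
TtAaWw×TtAaWw grid (8·8=64): TTAAWW=1 TTAAWw=2 TTAAww=1 TTAaWW=2 TTAaWw=4 TTAaww=2 TTaaWW=1 TTaaWw=2 TTaaww=1 TtAAWW=2 TtAAWw=4 TtAAww=2 TtAaWW=4 TtAaWw=8 TtAaww=4 TtaaWW=2 TtaaWw=4 Ttaaww=2 ttAAWW=1 ttAAWw=2 ttAAww=1 ttAaWW=2 ttAaWw=4 ttAaww=2 ttaaWW=1 ttaaWw=2 ttaaww=1
tt A_ W_ hits 9/64; gcd=1; 9÷1/64÷1 = 9/64

P(tt A_ W_) = 9/64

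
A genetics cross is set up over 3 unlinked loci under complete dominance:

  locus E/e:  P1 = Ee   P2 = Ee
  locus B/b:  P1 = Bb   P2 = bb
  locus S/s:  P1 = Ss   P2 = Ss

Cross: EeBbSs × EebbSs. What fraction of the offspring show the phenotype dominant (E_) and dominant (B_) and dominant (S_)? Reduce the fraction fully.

P(E_ B_ S_) = 9/32

EeBbSs gametes: EBS×1, EBs×1, EbS×1, Ebs×1, eBS×1, eBs×1, ebS×1, ebs×1
EebbSs gametes: EbS×2, Ebs×2, ebS×2, ebs×2
EeBbSs×EebbSs grid (8·8=64): EEBbSS=2 EEBbSs=4 EEBbss=2 EEbbSS=2 EEbbSs=4 EEbbss=2 EeBbSS=4 EeBbSs=8 EeBbss=4 EebbSS=4 EebbSs=8 Eebbss=4 eeBbSS=2 eeBbSs=4 eeBbss=2 eebbSS=2 eebbSs=4 eebbss=2
E_ B_ S_ hits 18/64; gcd=2; 18÷2/64÷2 = 9/32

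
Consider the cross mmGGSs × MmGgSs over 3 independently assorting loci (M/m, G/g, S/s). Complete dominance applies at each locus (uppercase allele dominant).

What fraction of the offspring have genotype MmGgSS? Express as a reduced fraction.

P(MmGgSS) = 1/16

mmGGSs gametes: mGS×4, mGs×4
MmGgSs gametes: MGS×1, MGs×1, MgS×1, Mgs×1, mGS×1, mGs×1, mgS×1, mgs×1
mmGGSs×MmGgSs grid (8·8=64): MmGGSS=4 MmGGSs=8 MmGGss=4 MmGgSS=4 MmGgSs=8 MmGgss=4 mmGGSS=4 mmGGSs=8 mmGGss=4 mmGgSS=4 mmGgSs=8 mmGgss=4
MmGgSS hits 4/64; gcd=4; 4÷4/64÷4 = 1/16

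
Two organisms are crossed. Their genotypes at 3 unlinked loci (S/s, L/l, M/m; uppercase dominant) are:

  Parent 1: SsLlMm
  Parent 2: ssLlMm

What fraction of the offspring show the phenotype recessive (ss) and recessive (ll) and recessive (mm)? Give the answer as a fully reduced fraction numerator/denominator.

P(ss ll mm) = 1/32

SsLlMm gametes: SLM×1, SLm×1, SlM×1, Slm×1, sLM×1, sLm×1, slM×1, slm×1
ssLlMm gametes: sLM×2, sLm×2, slM×2, slm×2
SsLlMm×ssLlMm grid (8·8=64): SsLLMM=2 SsLLMm=4 SsLLmm=2 SsLlMM=4 SsLlMm=8 SsLlmm=4 SsllMM=2 SsllMm=4 Ssllmm=2 ssLLMM=2 ssLLMm=4 ssLLmm=2 ssLlMM=4 ssLlMm=8 ssLlmm=4 ssllMM=2 ssllMm=4 ssllmm=2
ss ll mm hits 2/64; gcd=2; 2÷2/64÷2 = 1/32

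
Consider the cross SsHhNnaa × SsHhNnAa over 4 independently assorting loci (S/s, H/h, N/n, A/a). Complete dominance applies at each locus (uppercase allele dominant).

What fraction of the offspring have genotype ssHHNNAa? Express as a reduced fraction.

P(ssHHNNAa) = 1/128

SsHhNnaa gametes: SHNa×2, SHna×2, ShNa×2, Shna×2, sHNa×2, sHna×2, shNa×2, shna×2
SsHhNnAa gametes: SHNA×1, SHNa×1, SHnA×1, SHna×1, ShNA×1, ShNa×1, ShnA×1, Shna×1, sHNA×1, sHNa×1, sHnA×1, sHna×1, shNA×1, shNa×1, shnA×1, shna×1
SsHhNnaa×SsHhNnAa grid (16·16=256): SSHHNNAa=2 SSHHNNaa=2 SSHHNnAa=4 SSHHNnaa=4 SSHHnnAa=2 SSHHnnaa=2 SSHhNNAa=4 SSHhNNaa=4 SSHhNnAa=8 SSHhNnaa=8 SSHhnnAa=4 SSHhnnaa=4 SShhNNAa=2 SShhNNaa=2 SShhNnAa=4 SShhNnaa=4 SShhnnAa=2 SShhnnaa=2 SsHHNNAa=4 SsHHNNaa=4 SsHHNnAa=8 SsHHNnaa=8 SsHHnnAa=4 SsHHnnaa=4 SsHhNNAa=8 SsHhNNaa=8 SsHhNnAa=16 SsHhNnaa=16 SsHhnnAa=8 SsHhnnaa=8 SshhNNAa=4 SshhNNaa=4 SshhNnAa=8 SshhNnaa=8 SshhnnAa=4 Sshhnnaa=4 ssHHNNAa=2 ssHHNNaa=2 ssHHNnAa=4 ssHHNnaa=4 ssHHnnAa=2 ssHHnnaa=2 ssHhNNAa=4 ssHhNNaa=4 ssHhNnAa=8 ssHhNnaa=8 ssHhnnAa=4 ssHhnnaa=4 sshhNNAa=2 sshhNNaa=2 sshhNnAa=4 sshhNnaa=4 sshhnnAa=2 sshhnnaa=2
ssHHNNAa hits 2/256; gcd=2; 2÷2/256÷2 = 1/128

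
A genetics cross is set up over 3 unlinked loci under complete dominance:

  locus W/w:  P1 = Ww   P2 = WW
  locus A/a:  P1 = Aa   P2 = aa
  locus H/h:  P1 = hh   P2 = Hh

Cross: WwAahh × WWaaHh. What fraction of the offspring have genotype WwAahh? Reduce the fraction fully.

WwAahh gametes: WAh×2, Wah×2, wAh×2, wah×2
WWaaHh gametes: WaH×4, Wah×4
WwAahh×WWaaHh grid (8·8=64): WWAaHh=8 WWAahh=8 WWaaHh=8 WWaahh=8 WwAaHh=8 WwAahh=8 WwaaHh=8 Wwaahh=8
WwAahh hits 8/64; gcd=8; 8÷8/64÷8 = 1/8

P(WwAahh) = 1/8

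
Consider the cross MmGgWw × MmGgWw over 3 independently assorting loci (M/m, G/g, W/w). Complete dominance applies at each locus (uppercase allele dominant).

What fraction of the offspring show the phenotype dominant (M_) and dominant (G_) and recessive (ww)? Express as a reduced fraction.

P(M_ G_ ww) = 9/64

MmGgWw gametes: MGW×1, MGw×1, MgW×1, Mgw×1, mGW×1, mGw×1, mgW×1, mgw×1
MmGgWw gametes: MGW×1, MGw×1, MgW×1, Mgw×1, mGW×1, mGw×1, mgW×1, mgw×1
MmGgWw×MmGgWw grid (8·8=64): MMGGWW=1 MMGGWw=2 MMGGww=1 MMGgWW=2 MMGgWw=4 MMGgww=2 MMggWW=1 MMggWw=2 MMggww=1 MmGGWW=2 MmGGWw=4 MmGGww=2 MmGgWW=4 MmGgWw=8 MmGgww=4 MmggWW=2 MmggWw=4 Mmggww=2 mmGGWW=1 mmGGWw=2 mmGGww=1 mmGgWW=2 mmGgWw=4 mmGgww=2 mmggWW=1 mmggWw=2 mmggww=1
M_ G_ ww hits 9/64; gcd=1; 9÷1/64÷1 = 9/64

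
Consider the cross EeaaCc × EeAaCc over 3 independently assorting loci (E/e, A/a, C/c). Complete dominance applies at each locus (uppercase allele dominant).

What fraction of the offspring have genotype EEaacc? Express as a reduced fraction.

P(EEaacc) = 1/32

EeaaCc gametes: EaC×2, Eac×2, eaC×2, eac×2
EeAaCc gametes: EAC×1, EAc×1, EaC×1, Eac×1, eAC×1, eAc×1, eaC×1, eac×1
EeaaCc×EeAaCc grid (8·8=64): EEAaCC=2 EEAaCc=4 EEAacc=2 EEaaCC=2 EEaaCc=4 EEaacc=2 EeAaCC=4 EeAaCc=8 EeAacc=4 EeaaCC=4 EeaaCc=8 Eeaacc=4 eeAaCC=2 eeAaCc=4 eeAacc=2 eeaaCC=2 eeaaCc=4 eeaacc=2
EEaacc hits 2/64; gcd=2; 2÷2/64÷2 = 1/32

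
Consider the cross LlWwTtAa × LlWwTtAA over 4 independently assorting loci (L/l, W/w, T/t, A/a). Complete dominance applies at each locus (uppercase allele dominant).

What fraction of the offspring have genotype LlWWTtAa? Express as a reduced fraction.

LlWwTtAa gametes: LWTA×1, LWTa×1, LWtA×1, LWta×1, LwTA×1, LwTa×1, LwtA×1, Lwta×1, lWTA×1, lWTa×1, lWtA×1, lWta×1, lwTA×1, lwTa×1, lwtA×1, lwta×1
LlWwTtAA gametes: LWTA×2, LWtA×2, LwTA×2, LwtA×2, lWTA×2, lWtA×2, lwTA×2, lwtA×2
LlWwTtAa×LlWwTtAA grid (16·16=256): LLWWTTAA=2 LLWWTTAa=2 LLWWTtAA=4 LLWWTtAa=4 LLWWttAA=2 LLWWttAa=2 LLWwTTAA=4 LLWwTTAa=4 LLWwTtAA=8 LLWwTtAa=8 LLWwttAA=4 LLWwttAa=4 LLwwTTAA=2 LLwwTTAa=2 LLwwTtAA=4 LLwwTtAa=4 LLwwttAA=2 LLwwttAa=2 LlWWTTAA=4 LlWWTTAa=4 LlWWTtAA=8 LlWWTtAa=8 LlWWttAA=4 LlWWttAa=4 LlWwTTAA=8 LlWwTTAa=8 LlWwTtAA=16 LlWwTtAa=16 LlWwttAA=8 LlWwttAa=8 LlwwTTAA=4 LlwwTTAa=4 LlwwTtAA=8 LlwwTtAa=8 LlwwttAA=4 LlwwttAa=4 llWWTTAA=2 llWWTTAa=2 llWWTtAA=4 llWWTtAa=4 llWWttAA=2 llWWttAa=2 llWwTTAA=4 llWwTTAa=4 llWwTtAA=8 llWwTtAa=8 llWwttAA=4 llWwttAa=4 llwwTTAA=2 llwwTTAa=2 llwwTtAA=4 llwwTtAa=4 llwwttAA=2 llwwttAa=2
LlWWTtAa hits 8/256; gcd=8; 8÷8/256÷8 = 1/32

P(LlWWTtAa) = 1/32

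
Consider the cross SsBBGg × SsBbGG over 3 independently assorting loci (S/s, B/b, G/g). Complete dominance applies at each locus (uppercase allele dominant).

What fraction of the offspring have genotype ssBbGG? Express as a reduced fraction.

SsBBGg gametes: SBG×2, SBg×2, sBG×2, sBg×2
SsBbGG gametes: SBG×2, SbG×2, sBG×2, sbG×2
SsBBGg×SsBbGG grid (8·8=64): SSBBGG=4 SSBBGg=4 SSBbGG=4 SSBbGg=4 SsBBGG=8 SsBBGg=8 SsBbGG=8 SsBbGg=8 ssBBGG=4 ssBBGg=4 ssBbGG=4 ssBbGg=4
ssBbGG hits 4/64; gcd=4; 4÷4/64÷4 = 1/16

P(ssBbGG) = 1/16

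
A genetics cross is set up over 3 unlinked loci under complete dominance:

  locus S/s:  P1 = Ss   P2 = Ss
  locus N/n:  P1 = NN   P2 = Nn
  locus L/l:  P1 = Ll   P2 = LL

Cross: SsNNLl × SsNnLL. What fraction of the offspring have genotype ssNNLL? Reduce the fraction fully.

SsNNLl gametes: SNL×2, SNl×2, sNL×2, sNl×2
SsNnLL gametes: SNL×2, SnL×2, sNL×2, snL×2
SsNNLl×SsNnLL grid (8·8=64): SSNNLL=4 SSNNLl=4 SSNnLL=4 SSNnLl=4 SsNNLL=8 SsNNLl=8 SsNnLL=8 SsNnLl=8 ssNNLL=4 ssNNLl=4 ssNnLL=4 ssNnLl=4
ssNNLL hits 4/64; gcd=4; 4÷4/64÷4 = 1/16

P(ssNNLL) = 1/16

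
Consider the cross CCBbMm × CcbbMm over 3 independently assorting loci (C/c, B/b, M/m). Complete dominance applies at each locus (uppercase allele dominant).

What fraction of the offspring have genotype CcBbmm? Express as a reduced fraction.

P(CcBbmm) = 1/16

CCBbMm gametes: CBM×2, CBm×2, CbM×2, Cbm×2
CcbbMm gametes: CbM×2, Cbm×2, cbM×2, cbm×2
CCBbMm×CcbbMm grid (8·8=64): CCBbMM=4 CCBbMm=8 CCBbmm=4 CCbbMM=4 CCbbMm=8 CCbbmm=4 CcBbMM=4 CcBbMm=8 CcBbmm=4 CcbbMM=4 CcbbMm=8 Ccbbmm=4
CcBbmm hits 4/64; gcd=4; 4÷4/64÷4 = 1/16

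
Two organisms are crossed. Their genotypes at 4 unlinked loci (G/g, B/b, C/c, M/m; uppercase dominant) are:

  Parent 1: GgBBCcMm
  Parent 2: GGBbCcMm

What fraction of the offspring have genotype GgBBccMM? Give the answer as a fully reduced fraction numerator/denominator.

GgBBCcMm gametes: GBCM×2, GBCm×2, GBcM×2, GBcm×2, gBCM×2, gBCm×2, gBcM×2, gBcm×2
GGBbCcMm gametes: GBCM×2, GBCm×2, GBcM×2, GBcm×2, GbCM×2, GbCm×2, GbcM×2, Gbcm×2
GgBBCcMm×GGBbCcMm grid (16·16=256): GGBBCCMM=4 GGBBCCMm=8 GGBBCCmm=4 GGBBCcMM=8 GGBBCcMm=16 GGBBCcmm=8 GGBBccMM=4 GGBBccMm=8 GGBBccmm=4 GGBbCCMM=4 GGBbCCMm=8 GGBbCCmm=4 GGBbCcMM=8 GGBbCcMm=16 GGBbCcmm=8 GGBbccMM=4 GGBbccMm=8 GGBbccmm=4 GgBBCCMM=4 GgBBCCMm=8 GgBBCCmm=4 GgBBCcMM=8 GgBBCcMm=16 GgBBCcmm=8 GgBBccMM=4 GgBBccMm=8 GgBBccmm=4 GgBbCCMM=4 GgBbCCMm=8 GgBbCCmm=4 GgBbCcMM=8 GgBbCcMm=16 GgBbCcmm=8 GgBbccMM=4 GgBbccMm=8 GgBbccmm=4
GgBBccMM hits 4/256; gcd=4; 4÷4/256÷4 = 1/64

P(GgBBccMM) = 1/64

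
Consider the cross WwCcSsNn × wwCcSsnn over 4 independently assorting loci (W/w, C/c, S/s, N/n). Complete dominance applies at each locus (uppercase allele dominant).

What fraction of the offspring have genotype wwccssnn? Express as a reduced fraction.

WwCcSsNn gametes: WCSN×1, WCSn×1, WCsN×1, WCsn×1, WcSN×1, WcSn×1, WcsN×1, Wcsn×1, wCSN×1, wCSn×1, wCsN×1, wCsn×1, wcSN×1, wcSn×1, wcsN×1, wcsn×1
wwCcSsnn gametes: wCSn×4, wCsn×4, wcSn×4, wcsn×4
WwCcSsNn×wwCcSsnn grid (16·16=256): WwCCSSNn=4 WwCCSSnn=4 WwCCSsNn=8 WwCCSsnn=8 WwCCssNn=4 WwCCssnn=4 WwCcSSNn=8 WwCcSSnn=8 WwCcSsNn=16 WwCcSsnn=16 WwCcssNn=8 WwCcssnn=8 WwccSSNn=4 WwccSSnn=4 WwccSsNn=8 WwccSsnn=8 WwccssNn=4 Wwccssnn=4 wwCCSSNn=4 wwCCSSnn=4 wwCCSsNn=8 wwCCSsnn=8 wwCCssNn=4 wwCCssnn=4 wwCcSSNn=8 wwCcSSnn=8 wwCcSsNn=16 wwCcSsnn=16 wwCcssNn=8 wwCcssnn=8 wwccSSNn=4 wwccSSnn=4 wwccSsNn=8 wwccSsnn=8 wwccssNn=4 wwccssnn=4
wwccssnn hits 4/256; gcd=4; 4÷4/256÷4 = 1/64

P(wwccssnn) = 1/64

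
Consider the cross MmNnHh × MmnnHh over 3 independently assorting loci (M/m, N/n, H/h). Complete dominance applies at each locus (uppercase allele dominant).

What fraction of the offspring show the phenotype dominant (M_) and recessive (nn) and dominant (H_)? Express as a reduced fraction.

P(M_ nn H_) = 9/32

MmNnHh gametes: MNH×1, MNh×1, MnH×1, Mnh×1, mNH×1, mNh×1, mnH×1, mnh×1
MmnnHh gametes: MnH×2, Mnh×2, mnH×2, mnh×2
MmNnHh×MmnnHh grid (8·8=64): MMNnHH=2 MMNnHh=4 MMNnhh=2 MMnnHH=2 MMnnHh=4 MMnnhh=2 MmNnHH=4 MmNnHh=8 MmNnhh=4 MmnnHH=4 MmnnHh=8 Mmnnhh=4 mmNnHH=2 mmNnHh=4 mmNnhh=2 mmnnHH=2 mmnnHh=4 mmnnhh=2
M_ nn H_ hits 18/64; gcd=2; 18÷2/64÷2 = 9/32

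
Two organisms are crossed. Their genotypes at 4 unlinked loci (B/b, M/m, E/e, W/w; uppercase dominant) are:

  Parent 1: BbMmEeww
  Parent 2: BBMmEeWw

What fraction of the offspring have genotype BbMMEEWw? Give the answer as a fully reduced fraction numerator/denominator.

P(BbMMEEWw) = 1/64

BbMmEeww gametes: BMEw×2, BMew×2, BmEw×2, Bmew×2, bMEw×2, bMew×2, bmEw×2, bmew×2
BBMmEeWw gametes: BMEW×2, BMEw×2, BMeW×2, BMew×2, BmEW×2, BmEw×2, BmeW×2, Bmew×2
BbMmEeww×BBMmEeWw grid (16·16=256): BBMMEEWw=4 BBMMEEww=4 BBMMEeWw=8 BBMMEeww=8 BBMMeeWw=4 BBMMeeww=4 BBMmEEWw=8 BBMmEEww=8 BBMmEeWw=16 BBMmEeww=16 BBMmeeWw=8 BBMmeeww=8 BBmmEEWw=4 BBmmEEww=4 BBmmEeWw=8 BBmmEeww=8 BBmmeeWw=4 BBmmeeww=4 BbMMEEWw=4 BbMMEEww=4 BbMMEeWw=8 BbMMEeww=8 BbMMeeWw=4 BbMMeeww=4 BbMmEEWw=8 BbMmEEww=8 BbMmEeWw=16 BbMmEeww=16 BbMmeeWw=8 BbMmeeww=8 BbmmEEWw=4 BbmmEEww=4 BbmmEeWw=8 BbmmEeww=8 BbmmeeWw=4 Bbmmeeww=4
BbMMEEWw hits 4/256; gcd=4; 4÷4/256÷4 = 1/64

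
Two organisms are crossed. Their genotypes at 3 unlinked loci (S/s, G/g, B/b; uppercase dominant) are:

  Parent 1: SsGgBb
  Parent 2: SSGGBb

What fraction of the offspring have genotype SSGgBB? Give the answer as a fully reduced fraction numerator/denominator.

SsGgBb gametes: SGB×1, SGb×1, SgB×1, Sgb×1, sGB×1, sGb×1, sgB×1, sgb×1
SSGGBb gametes: SGB×4, SGb×4
SsGgBb×SSGGBb grid (8·8=64): SSGGBB=4 SSGGBb=8 SSGGbb=4 SSGgBB=4 SSGgBb=8 SSGgbb=4 SsGGBB=4 SsGGBb=8 SsGGbb=4 SsGgBB=4 SsGgBb=8 SsGgbb=4
SSGgBB hits 4/64; gcd=4; 4÷4/64÷4 = 1/16

P(SSGgBB) = 1/16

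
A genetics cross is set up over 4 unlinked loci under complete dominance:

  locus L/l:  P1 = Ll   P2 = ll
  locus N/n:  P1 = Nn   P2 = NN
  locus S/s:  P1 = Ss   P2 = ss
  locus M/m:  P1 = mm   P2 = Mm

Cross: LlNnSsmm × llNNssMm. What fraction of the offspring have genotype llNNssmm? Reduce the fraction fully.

LlNnSsmm gametes: LNSm×2, LNsm×2, LnSm×2, Lnsm×2, lNSm×2, lNsm×2, lnSm×2, lnsm×2
llNNssMm gametes: lNsM×8, lNsm×8
LlNnSsmm×llNNssMm grid (16·16=256): LlNNSsMm=16 LlNNSsmm=16 LlNNssMm=16 LlNNssmm=16 LlNnSsMm=16 LlNnSsmm=16 LlNnssMm=16 LlNnssmm=16 llNNSsMm=16 llNNSsmm=16 llNNssMm=16 llNNssmm=16 llNnSsMm=16 llNnSsmm=16 llNnssMm=16 llNnssmm=16
llNNssmm hits 16/256; gcd=16; 16÷16/256÷16 = 1/16

P(llNNssmm) = 1/16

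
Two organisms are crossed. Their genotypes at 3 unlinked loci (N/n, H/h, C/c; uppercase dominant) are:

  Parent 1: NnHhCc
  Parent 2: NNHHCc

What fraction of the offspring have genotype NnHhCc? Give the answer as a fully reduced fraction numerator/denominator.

NnHhCc gametes: NHC×1, NHc×1, NhC×1, Nhc×1, nHC×1, nHc×1, nhC×1, nhc×1
NNHHCc gametes: NHC×4, NHc×4
NnHhCc×NNHHCc grid (8·8=64): NNHHCC=4 NNHHCc=8 NNHHcc=4 NNHhCC=4 NNHhCc=8 NNHhcc=4 NnHHCC=4 NnHHCc=8 NnHHcc=4 NnHhCC=4 NnHhCc=8 NnHhcc=4
NnHhCc hits 8/64; gcd=8; 8÷8/64÷8 = 1/8

P(NnHhCc) = 1/8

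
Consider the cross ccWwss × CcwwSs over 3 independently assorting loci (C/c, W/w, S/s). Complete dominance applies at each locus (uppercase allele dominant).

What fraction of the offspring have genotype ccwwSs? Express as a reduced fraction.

ccWwss gametes: cWs×4, cws×4
CcwwSs gametes: CwS×2, Cws×2, cwS×2, cws×2
ccWwss×CcwwSs grid (8·8=64): CcWwSs=8 CcWwss=8 CcwwSs=8 Ccwwss=8 ccWwSs=8 ccWwss=8 ccwwSs=8 ccwwss=8
ccwwSs hits 8/64; gcd=8; 8÷8/64÷8 = 1/8

P(ccwwSs) = 1/8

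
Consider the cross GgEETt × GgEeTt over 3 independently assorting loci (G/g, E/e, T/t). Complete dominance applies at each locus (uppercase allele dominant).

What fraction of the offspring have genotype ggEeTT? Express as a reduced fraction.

P(ggEeTT) = 1/32

GgEETt gametes: GET×2, GEt×2, gET×2, gEt×2
GgEeTt gametes: GET×1, GEt×1, GeT×1, Get×1, gET×1, gEt×1, geT×1, get×1
GgEETt×GgEeTt grid (8·8=64): GGEETT=2 GGEETt=4 GGEEtt=2 GGEeTT=2 GGEeTt=4 GGEett=2 GgEETT=4 GgEETt=8 GgEEtt=4 GgEeTT=4 GgEeTt=8 GgEett=4 ggEETT=2 ggEETt=4 ggEEtt=2 ggEeTT=2 ggEeTt=4 ggEett=2
ggEeTT hits 2/64; gcd=2; 2÷2/64÷2 = 1/32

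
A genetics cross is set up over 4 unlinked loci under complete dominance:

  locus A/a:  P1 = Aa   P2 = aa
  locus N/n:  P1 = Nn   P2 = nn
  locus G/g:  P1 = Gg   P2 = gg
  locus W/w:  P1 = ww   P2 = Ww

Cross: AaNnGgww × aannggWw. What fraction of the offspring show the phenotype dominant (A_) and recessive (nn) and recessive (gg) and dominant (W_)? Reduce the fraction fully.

P(A_ nn gg W_) = 1/16

AaNnGgww gametes: ANGw×2, ANgw×2, AnGw×2, Angw×2, aNGw×2, aNgw×2, anGw×2, angw×2
aannggWw gametes: angW×8, angw×8
AaNnGgww×aannggWw grid (16·16=256): AaNnGgWw=16 AaNnGgww=16 AaNnggWw=16 AaNnggww=16 AannGgWw=16 AannGgww=16 AannggWw=16 Aannggww=16 aaNnGgWw=16 aaNnGgww=16 aaNnggWw=16 aaNnggww=16 aannGgWw=16 aannGgww=16 aannggWw=16 aannggww=16
A_ nn gg W_ hits 16/256; gcd=16; 16÷16/256÷16 = 1/16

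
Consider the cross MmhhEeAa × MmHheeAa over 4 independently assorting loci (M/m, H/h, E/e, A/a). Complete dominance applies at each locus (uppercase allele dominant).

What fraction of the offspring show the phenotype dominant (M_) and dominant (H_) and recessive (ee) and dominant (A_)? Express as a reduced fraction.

MmhhEeAa gametes: MhEA×2, MhEa×2, MheA×2, Mhea×2, mhEA×2, mhEa×2, mheA×2, mhea×2
MmHheeAa gametes: MHeA×2, MHea×2, MheA×2, Mhea×2, mHeA×2, mHea×2, mheA×2, mhea×2
MmhhEeAa×MmHheeAa grid (16·16=256): MMHhEeAA=4 MMHhEeAa=8 MMHhEeaa=4 MMHheeAA=4 MMHheeAa=8 MMHheeaa=4 MMhhEeAA=4 MMhhEeAa=8 MMhhEeaa=4 MMhheeAA=4 MMhheeAa=8 MMhheeaa=4 MmHhEeAA=8 MmHhEeAa=16 MmHhEeaa=8 MmHheeAA=8 MmHheeAa=16 MmHheeaa=8 MmhhEeAA=8 MmhhEeAa=16 MmhhEeaa=8 MmhheeAA=8 MmhheeAa=16 Mmhheeaa=8 mmHhEeAA=4 mmHhEeAa=8 mmHhEeaa=4 mmHheeAA=4 mmHheeAa=8 mmHheeaa=4 mmhhEeAA=4 mmhhEeAa=8 mmhhEeaa=4 mmhheeAA=4 mmhheeAa=8 mmhheeaa=4
M_ H_ ee A_ hits 36/256; gcd=4; 36÷4/256÷4 = 9/64

P(M_ H_ ee A_) = 9/64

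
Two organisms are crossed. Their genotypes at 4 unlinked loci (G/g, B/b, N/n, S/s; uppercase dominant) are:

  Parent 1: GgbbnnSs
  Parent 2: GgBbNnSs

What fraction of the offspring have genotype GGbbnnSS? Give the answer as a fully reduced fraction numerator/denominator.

P(GGbbnnSS) = 1/64

GgbbnnSs gametes: GbnS×4, Gbns×4, gbnS×4, gbns×4
GgBbNnSs gametes: GBNS×1, GBNs×1, GBnS×1, GBns×1, GbNS×1, GbNs×1, GbnS×1, Gbns×1, gBNS×1, gBNs×1, gBnS×1, gBns×1, gbNS×1, gbNs×1, gbnS×1, gbns×1
GgbbnnSs×GgBbNnSs grid (16·16=256): GGBbNnSS=4 GGBbNnSs=8 GGBbNnss=4 GGBbnnSS=4 GGBbnnSs=8 GGBbnnss=4 GGbbNnSS=4 GGbbNnSs=8 GGbbNnss=4 GGbbnnSS=4 GGbbnnSs=8 GGbbnnss=4 GgBbNnSS=8 GgBbNnSs=16 GgBbNnss=8 GgBbnnSS=8 GgBbnnSs=16 GgBbnnss=8 GgbbNnSS=8 GgbbNnSs=16 GgbbNnss=8 GgbbnnSS=8 GgbbnnSs=16 Ggbbnnss=8 ggBbNnSS=4 ggBbNnSs=8 ggBbNnss=4 ggBbnnSS=4 ggBbnnSs=8 ggBbnnss=4 ggbbNnSS=4 ggbbNnSs=8 ggbbNnss=4 ggbbnnSS=4 ggbbnnSs=8 ggbbnnss=4
GGbbnnSS hits 4/256; gcd=4; 4÷4/256÷4 = 1/64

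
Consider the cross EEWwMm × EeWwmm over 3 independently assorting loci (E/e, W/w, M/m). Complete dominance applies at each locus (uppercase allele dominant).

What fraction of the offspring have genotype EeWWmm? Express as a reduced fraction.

P(EeWWmm) = 1/16

EEWwMm gametes: EWM×2, EWm×2, EwM×2, Ewm×2
EeWwmm gametes: EWm×2, Ewm×2, eWm×2, ewm×2
EEWwMm×EeWwmm grid (8·8=64): EEWWMm=4 EEWWmm=4 EEWwMm=8 EEWwmm=8 EEwwMm=4 EEwwmm=4 EeWWMm=4 EeWWmm=4 EeWwMm=8 EeWwmm=8 EewwMm=4 Eewwmm=4
EeWWmm hits 4/64; gcd=4; 4÷4/64÷4 = 1/16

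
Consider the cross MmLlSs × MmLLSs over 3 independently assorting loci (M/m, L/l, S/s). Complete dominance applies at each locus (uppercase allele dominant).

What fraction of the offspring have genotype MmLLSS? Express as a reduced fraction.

P(MmLLSS) = 1/16

MmLlSs gametes: MLS×1, MLs×1, MlS×1, Mls×1, mLS×1, mLs×1, mlS×1, mls×1
MmLLSs gametes: MLS×2, MLs×2, mLS×2, mLs×2
MmLlSs×MmLLSs grid (8·8=64): MMLLSS=2 MMLLSs=4 MMLLss=2 MMLlSS=2 MMLlSs=4 MMLlss=2 MmLLSS=4 MmLLSs=8 MmLLss=4 MmLlSS=4 MmLlSs=8 MmLlss=4 mmLLSS=2 mmLLSs=4 mmLLss=2 mmLlSS=2 mmLlSs=4 mmLlss=2
MmLLSS hits 4/64; gcd=4; 4÷4/64÷4 = 1/16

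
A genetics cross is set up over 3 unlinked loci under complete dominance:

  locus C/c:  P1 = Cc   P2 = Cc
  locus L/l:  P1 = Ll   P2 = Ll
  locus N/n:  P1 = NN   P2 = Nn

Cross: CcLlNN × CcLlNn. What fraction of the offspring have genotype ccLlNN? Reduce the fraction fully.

CcLlNN gametes: CLN×2, ClN×2, cLN×2, clN×2
CcLlNn gametes: CLN×1, CLn×1, ClN×1, Cln×1, cLN×1, cLn×1, clN×1, cln×1
CcLlNN×CcLlNn grid (8·8=64): CCLLNN=2 CCLLNn=2 CCLlNN=4 CCLlNn=4 CCllNN=2 CCllNn=2 CcLLNN=4 CcLLNn=4 CcLlNN=8 CcLlNn=8 CcllNN=4 CcllNn=4 ccLLNN=2 ccLLNn=2 ccLlNN=4 ccLlNn=4 ccllNN=2 ccllNn=2
ccLlNN hits 4/64; gcd=4; 4÷4/64÷4 = 1/16

P(ccLlNN) = 1/16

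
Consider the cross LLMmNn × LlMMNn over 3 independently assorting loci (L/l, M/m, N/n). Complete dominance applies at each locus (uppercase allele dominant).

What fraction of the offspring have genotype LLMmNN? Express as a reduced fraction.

LLMmNn gametes: LMN×2, LMn×2, LmN×2, Lmn×2
LlMMNn gametes: LMN×2, LMn×2, lMN×2, lMn×2
LLMmNn×LlMMNn grid (8·8=64): LLMMNN=4 LLMMNn=8 LLMMnn=4 LLMmNN=4 LLMmNn=8 LLMmnn=4 LlMMNN=4 LlMMNn=8 LlMMnn=4 LlMmNN=4 LlMmNn=8 LlMmnn=4
LLMmNN hits 4/64; gcd=4; 4÷4/64÷4 = 1/16

P(LLMmNN) = 1/16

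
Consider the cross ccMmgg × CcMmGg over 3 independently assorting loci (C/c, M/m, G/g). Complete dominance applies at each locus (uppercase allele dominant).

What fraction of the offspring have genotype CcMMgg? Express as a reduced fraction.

P(CcMMgg) = 1/16

ccMmgg gametes: cMg×4, cmg×4
CcMmGg gametes: CMG×1, CMg×1, CmG×1, Cmg×1, cMG×1, cMg×1, cmG×1, cmg×1
ccMmgg×CcMmGg grid (8·8=64): CcMMGg=4 CcMMgg=4 CcMmGg=8 CcMmgg=8 CcmmGg=4 Ccmmgg=4 ccMMGg=4 ccMMgg=4 ccMmGg=8 ccMmgg=8 ccmmGg=4 ccmmgg=4
CcMMgg hits 4/64; gcd=4; 4÷4/64÷4 = 1/16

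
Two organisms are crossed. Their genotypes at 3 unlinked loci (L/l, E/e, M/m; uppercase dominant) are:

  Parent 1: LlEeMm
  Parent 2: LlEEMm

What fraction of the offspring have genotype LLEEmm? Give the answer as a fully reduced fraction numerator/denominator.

P(LLEEmm) = 1/32

LlEeMm gametes: LEM×1, LEm×1, LeM×1, Lem×1, lEM×1, lEm×1, leM×1, lem×1
LlEEMm gametes: LEM×2, LEm×2, lEM×2, lEm×2
LlEeMm×LlEEMm grid (8·8=64): LLEEMM=2 LLEEMm=4 LLEEmm=2 LLEeMM=2 LLEeMm=4 LLEemm=2 LlEEMM=4 LlEEMm=8 LlEEmm=4 LlEeMM=4 LlEeMm=8 LlEemm=4 llEEMM=2 llEEMm=4 llEEmm=2 llEeMM=2 llEeMm=4 llEemm=2
LLEEmm hits 2/64; gcd=2; 2÷2/64÷2 = 1/32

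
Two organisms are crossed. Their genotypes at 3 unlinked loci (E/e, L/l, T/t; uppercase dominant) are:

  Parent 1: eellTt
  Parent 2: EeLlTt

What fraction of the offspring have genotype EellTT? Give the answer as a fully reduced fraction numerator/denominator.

P(EellTT) = 1/16

eellTt gametes: elT×4, elt×4
EeLlTt gametes: ELT×1, ELt×1, ElT×1, Elt×1, eLT×1, eLt×1, elT×1, elt×1
eellTt×EeLlTt grid (8·8=64): EeLlTT=4 EeLlTt=8 EeLltt=4 EellTT=4 EellTt=8 Eelltt=4 eeLlTT=4 eeLlTt=8 eeLltt=4 eellTT=4 eellTt=8 eelltt=4
EellTT hits 4/64; gcd=4; 4÷4/64÷4 = 1/16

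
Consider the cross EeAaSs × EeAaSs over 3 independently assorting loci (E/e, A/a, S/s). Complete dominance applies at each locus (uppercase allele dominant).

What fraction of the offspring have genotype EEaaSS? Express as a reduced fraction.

P(EEaaSS) = 1/64

EeAaSs gametes: EAS×1, EAs×1, EaS×1, Eas×1, eAS×1, eAs×1, eaS×1, eas×1
EeAaSs gametes: EAS×1, EAs×1, EaS×1, Eas×1, eAS×1, eAs×1, eaS×1, eas×1
EeAaSs×EeAaSs grid (8·8=64): EEAASS=1 EEAASs=2 EEAAss=1 EEAaSS=2 EEAaSs=4 EEAass=2 EEaaSS=1 EEaaSs=2 EEaass=1 EeAASS=2 EeAASs=4 EeAAss=2 EeAaSS=4 EeAaSs=8 EeAass=4 EeaaSS=2 EeaaSs=4 Eeaass=2 eeAASS=1 eeAASs=2 eeAAss=1 eeAaSS=2 eeAaSs=4 eeAass=2 eeaaSS=1 eeaaSs=2 eeaass=1
EEaaSS hits 1/64; gcd=1; 1÷1/64÷1 = 1/64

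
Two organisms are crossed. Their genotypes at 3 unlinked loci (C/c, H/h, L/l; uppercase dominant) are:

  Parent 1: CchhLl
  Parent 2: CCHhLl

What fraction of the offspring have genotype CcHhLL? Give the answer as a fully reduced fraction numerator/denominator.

P(CcHhLL) = 1/16

CchhLl gametes: ChL×2, Chl×2, chL×2, chl×2
CCHhLl gametes: CHL×2, CHl×2, ChL×2, Chl×2
CchhLl×CCHhLl grid (8·8=64): CCHhLL=4 CCHhLl=8 CCHhll=4 CChhLL=4 CChhLl=8 CChhll=4 CcHhLL=4 CcHhLl=8 CcHhll=4 CchhLL=4 CchhLl=8 Cchhll=4
CcHhLL hits 4/64; gcd=4; 4÷4/64÷4 = 1/16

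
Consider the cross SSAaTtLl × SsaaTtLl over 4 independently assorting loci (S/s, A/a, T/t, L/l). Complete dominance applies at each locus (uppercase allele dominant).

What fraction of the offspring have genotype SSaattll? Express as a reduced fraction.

P(SSaattll) = 1/64

SSAaTtLl gametes: SATL×2, SATl×2, SAtL×2, SAtl×2, SaTL×2, SaTl×2, SatL×2, Satl×2
SsaaTtLl gametes: SaTL×2, SaTl×2, SatL×2, Satl×2, saTL×2, saTl×2, satL×2, satl×2
SSAaTtLl×SsaaTtLl grid (16·16=256): SSAaTTLL=4 SSAaTTLl=8 SSAaTTll=4 SSAaTtLL=8 SSAaTtLl=16 SSAaTtll=8 SSAattLL=4 SSAattLl=8 SSAattll=4 SSaaTTLL=4 SSaaTTLl=8 SSaaTTll=4 SSaaTtLL=8 SSaaTtLl=16 SSaaTtll=8 SSaattLL=4 SSaattLl=8 SSaattll=4 SsAaTTLL=4 SsAaTTLl=8 SsAaTTll=4 SsAaTtLL=8 SsAaTtLl=16 SsAaTtll=8 SsAattLL=4 SsAattLl=8 SsAattll=4 SsaaTTLL=4 SsaaTTLl=8 SsaaTTll=4 SsaaTtLL=8 SsaaTtLl=16 SsaaTtll=8 SsaattLL=4 SsaattLl=8 Ssaattll=4
SSaattll hits 4/256; gcd=4; 4÷4/256÷4 = 1/64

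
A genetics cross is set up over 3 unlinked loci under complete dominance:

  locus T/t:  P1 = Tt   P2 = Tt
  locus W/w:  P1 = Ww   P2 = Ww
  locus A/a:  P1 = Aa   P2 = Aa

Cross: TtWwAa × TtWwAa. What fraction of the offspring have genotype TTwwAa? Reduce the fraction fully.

P(TTwwAa) = 1/32

TtWwAa gametes: TWA×1, TWa×1, TwA×1, Twa×1, tWA×1, tWa×1, twA×1, twa×1
TtWwAa gametes: TWA×1, TWa×1, TwA×1, Twa×1, tWA×1, tWa×1, twA×1, twa×1
TtWwAa×TtWwAa grid (8·8=64): TTWWAA=1 TTWWAa=2 TTWWaa=1 TTWwAA=2 TTWwAa=4 TTWwaa=2 TTwwAA=1 TTwwAa=2 TTwwaa=1 TtWWAA=2 TtWWAa=4 TtWWaa=2 TtWwAA=4 TtWwAa=8 TtWwaa=4 TtwwAA=2 TtwwAa=4 Ttwwaa=2 ttWWAA=1 ttWWAa=2 ttWWaa=1 ttWwAA=2 ttWwAa=4 ttWwaa=2 ttwwAA=1 ttwwAa=2 ttwwaa=1
TTwwAa hits 2/64; gcd=2; 2÷2/64÷2 = 1/32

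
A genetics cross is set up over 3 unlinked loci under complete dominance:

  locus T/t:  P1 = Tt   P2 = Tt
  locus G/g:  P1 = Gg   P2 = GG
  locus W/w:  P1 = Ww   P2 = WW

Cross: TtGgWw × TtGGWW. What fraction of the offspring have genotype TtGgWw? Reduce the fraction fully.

P(TtGgWw) = 1/8

TtGgWw gametes: TGW×1, TGw×1, TgW×1, Tgw×1, tGW×1, tGw×1, tgW×1, tgw×1
TtGGWW gametes: TGW×4, tGW×4
TtGgWw×TtGGWW grid (8·8=64): TTGGWW=4 TTGGWw=4 TTGgWW=4 TTGgWw=4 TtGGWW=8 TtGGWw=8 TtGgWW=8 TtGgWw=8 ttGGWW=4 ttGGWw=4 ttGgWW=4 ttGgWw=4
TtGgWw hits 8/64; gcd=8; 8÷8/64÷8 = 1/8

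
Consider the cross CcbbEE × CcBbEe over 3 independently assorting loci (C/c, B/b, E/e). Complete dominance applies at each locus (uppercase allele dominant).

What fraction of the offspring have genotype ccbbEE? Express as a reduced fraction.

P(ccbbEE) = 1/16

CcbbEE gametes: CbE×4, cbE×4
CcBbEe gametes: CBE×1, CBe×1, CbE×1, Cbe×1, cBE×1, cBe×1, cbE×1, cbe×1
CcbbEE×CcBbEe grid (8·8=64): CCBbEE=4 CCBbEe=4 CCbbEE=4 CCbbEe=4 CcBbEE=8 CcBbEe=8 CcbbEE=8 CcbbEe=8 ccBbEE=4 ccBbEe=4 ccbbEE=4 ccbbEe=4
ccbbEE hits 4/64; gcd=4; 4÷4/64÷4 = 1/16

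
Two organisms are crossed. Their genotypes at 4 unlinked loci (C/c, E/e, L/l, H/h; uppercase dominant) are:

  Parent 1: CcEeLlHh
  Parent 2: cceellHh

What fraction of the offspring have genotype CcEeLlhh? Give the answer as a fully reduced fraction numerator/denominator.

CcEeLlHh gametes: CELH×1, CELh×1, CElH×1, CElh×1, CeLH×1, CeLh×1, CelH×1, Celh×1, cELH×1, cELh×1, cElH×1, cElh×1, ceLH×1, ceLh×1, celH×1, celh×1
cceellHh gametes: celH×8, celh×8
CcEeLlHh×cceellHh grid (16·16=256): CcEeLlHH=8 CcEeLlHh=16 CcEeLlhh=8 CcEellHH=8 CcEellHh=16 CcEellhh=8 CceeLlHH=8 CceeLlHh=16 CceeLlhh=8 CceellHH=8 CceellHh=16 Cceellhh=8 ccEeLlHH=8 ccEeLlHh=16 ccEeLlhh=8 ccEellHH=8 ccEellHh=16 ccEellhh=8 cceeLlHH=8 cceeLlHh=16 cceeLlhh=8 cceellHH=8 cceellHh=16 cceellhh=8
CcEeLlhh hits 8/256; gcd=8; 8÷8/256÷8 = 1/32

P(CcEeLlhh) = 1/32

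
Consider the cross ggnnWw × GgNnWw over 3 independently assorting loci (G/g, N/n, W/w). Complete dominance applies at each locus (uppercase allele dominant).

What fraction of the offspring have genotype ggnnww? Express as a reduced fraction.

P(ggnnww) = 1/16

ggnnWw gametes: gnW×4, gnw×4
GgNnWw gametes: GNW×1, GNw×1, GnW×1, Gnw×1, gNW×1, gNw×1, gnW×1, gnw×1
ggnnWw×GgNnWw grid (8·8=64): GgNnWW=4 GgNnWw=8 GgNnww=4 GgnnWW=4 GgnnWw=8 Ggnnww=4 ggNnWW=4 ggNnWw=8 ggNnww=4 ggnnWW=4 ggnnWw=8 ggnnww=4
ggnnww hits 4/64; gcd=4; 4÷4/64÷4 = 1/16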